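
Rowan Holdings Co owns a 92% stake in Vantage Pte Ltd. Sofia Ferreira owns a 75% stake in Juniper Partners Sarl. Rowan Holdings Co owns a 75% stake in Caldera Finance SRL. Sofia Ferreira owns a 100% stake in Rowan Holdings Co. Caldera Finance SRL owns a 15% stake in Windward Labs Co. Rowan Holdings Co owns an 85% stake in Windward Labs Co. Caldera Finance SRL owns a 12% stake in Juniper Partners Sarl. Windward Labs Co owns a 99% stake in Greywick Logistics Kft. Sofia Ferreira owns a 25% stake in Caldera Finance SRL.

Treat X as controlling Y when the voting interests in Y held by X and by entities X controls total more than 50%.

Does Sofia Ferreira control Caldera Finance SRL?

Sofia holds 100% of Rowan, so Sofia controls Rowan.
Sofia and Rowan together hold 25% + 75% = 100% of Caldera, so Sofia controls Caldera.

Yes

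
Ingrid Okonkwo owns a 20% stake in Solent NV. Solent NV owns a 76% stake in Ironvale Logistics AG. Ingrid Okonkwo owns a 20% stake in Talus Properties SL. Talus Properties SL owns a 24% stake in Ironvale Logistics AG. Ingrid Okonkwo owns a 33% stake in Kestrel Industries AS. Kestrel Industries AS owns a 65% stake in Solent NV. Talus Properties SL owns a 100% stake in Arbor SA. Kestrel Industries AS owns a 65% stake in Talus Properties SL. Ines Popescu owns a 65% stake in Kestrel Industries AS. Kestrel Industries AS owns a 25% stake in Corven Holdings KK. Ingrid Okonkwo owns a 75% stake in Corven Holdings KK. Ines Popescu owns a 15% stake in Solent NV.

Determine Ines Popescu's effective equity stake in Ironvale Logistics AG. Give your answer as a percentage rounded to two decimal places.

Ines reaches Ironvale along 3 paths.
Via Kestrel → Talus: 65% × 65% × 24% = 10.14%.
Via Kestrel → Solent: 65% × 65% × 76% = 32.11%.
Via Solent: 15% × 76% = 11.4%.
Total: 10.14% + 32.11% + 11.4% = 53.65%.

53.65%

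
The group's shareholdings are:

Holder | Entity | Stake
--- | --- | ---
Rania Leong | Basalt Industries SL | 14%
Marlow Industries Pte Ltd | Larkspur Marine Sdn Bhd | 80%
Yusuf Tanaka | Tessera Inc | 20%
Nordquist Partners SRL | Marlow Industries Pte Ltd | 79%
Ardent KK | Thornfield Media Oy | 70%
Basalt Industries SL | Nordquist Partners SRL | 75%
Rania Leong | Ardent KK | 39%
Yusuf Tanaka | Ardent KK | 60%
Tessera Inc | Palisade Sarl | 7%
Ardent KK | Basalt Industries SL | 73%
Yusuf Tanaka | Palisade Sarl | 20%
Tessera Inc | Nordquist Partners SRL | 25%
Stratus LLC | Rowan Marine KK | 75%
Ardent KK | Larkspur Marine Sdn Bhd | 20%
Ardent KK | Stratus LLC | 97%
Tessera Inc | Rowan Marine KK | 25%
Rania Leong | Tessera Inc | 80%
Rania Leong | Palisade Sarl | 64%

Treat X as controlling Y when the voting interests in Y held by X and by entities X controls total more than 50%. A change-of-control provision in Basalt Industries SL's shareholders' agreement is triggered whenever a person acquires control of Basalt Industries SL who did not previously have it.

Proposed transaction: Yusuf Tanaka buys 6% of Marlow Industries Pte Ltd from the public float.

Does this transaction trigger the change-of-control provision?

The purchase changes only Yusuf's holdings, so Yusuf is the only person who could newly come to control Basalt.
Yusuf holds 60% of Ardent, so Yusuf controls Ardent.
Ardent holds 73% of Basalt, so Yusuf controls Basalt.
So Yusuf already controls Basalt before the transaction.
After the purchase, Yusuf holds 6% of Marlow directly.
Yusuf controlled Basalt already, so this is not a new person acquiring control; every other person's position is unchanged or reduced.
No new person acquires control, so the clause is not triggered.

No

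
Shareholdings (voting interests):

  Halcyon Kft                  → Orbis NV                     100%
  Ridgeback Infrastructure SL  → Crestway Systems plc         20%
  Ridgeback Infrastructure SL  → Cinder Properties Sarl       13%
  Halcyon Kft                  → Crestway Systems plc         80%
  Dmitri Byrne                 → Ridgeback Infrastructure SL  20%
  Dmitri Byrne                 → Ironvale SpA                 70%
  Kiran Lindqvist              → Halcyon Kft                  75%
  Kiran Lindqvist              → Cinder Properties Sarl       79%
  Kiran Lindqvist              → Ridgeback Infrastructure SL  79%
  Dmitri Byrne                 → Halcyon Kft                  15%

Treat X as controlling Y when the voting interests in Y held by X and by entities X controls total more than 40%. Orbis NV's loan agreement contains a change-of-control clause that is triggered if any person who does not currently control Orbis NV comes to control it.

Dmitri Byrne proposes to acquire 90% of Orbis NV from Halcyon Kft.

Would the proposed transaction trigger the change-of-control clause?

Yes

The purchase adds only to Dmitri's holdings (Halcyon's stake shrinks), so Dmitri is the only person who could newly come to control Orbis.
Dmitri holds 70% of Ironvale, so Dmitri controls Ironvale.
Neither Dmitri nor any entity Dmitri controls holds any voting interest in Orbis.
So before the transaction, Dmitri does not control Orbis.
After the purchase, Dmitri holds 90% of Orbis directly, and Halcyon's stake falls to 10%.
Dmitri holds 90% of Orbis, so Dmitri controls Orbis.
Dmitri did not control Orbis before and does after, so the clause is triggered.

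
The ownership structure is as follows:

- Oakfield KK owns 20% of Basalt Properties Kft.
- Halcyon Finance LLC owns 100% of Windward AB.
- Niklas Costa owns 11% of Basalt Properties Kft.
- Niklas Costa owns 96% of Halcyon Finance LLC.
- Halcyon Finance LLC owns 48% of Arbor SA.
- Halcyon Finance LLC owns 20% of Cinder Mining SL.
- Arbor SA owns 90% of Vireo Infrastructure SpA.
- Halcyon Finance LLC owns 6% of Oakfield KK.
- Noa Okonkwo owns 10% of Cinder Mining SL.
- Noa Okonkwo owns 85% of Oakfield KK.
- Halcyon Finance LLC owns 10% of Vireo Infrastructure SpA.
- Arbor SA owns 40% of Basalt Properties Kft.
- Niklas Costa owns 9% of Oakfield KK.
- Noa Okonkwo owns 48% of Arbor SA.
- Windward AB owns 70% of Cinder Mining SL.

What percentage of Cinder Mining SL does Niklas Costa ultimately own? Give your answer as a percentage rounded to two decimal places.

Niklas reaches Cinder along 2 paths.
Via Halcyon: 96% × 20% = 19.2%.
Via Halcyon → Windward: 96% × 100% × 70% = 67.2%.
Total: 19.2% + 67.2% = 86.4%.
Rounded: 86.40%.

86.40%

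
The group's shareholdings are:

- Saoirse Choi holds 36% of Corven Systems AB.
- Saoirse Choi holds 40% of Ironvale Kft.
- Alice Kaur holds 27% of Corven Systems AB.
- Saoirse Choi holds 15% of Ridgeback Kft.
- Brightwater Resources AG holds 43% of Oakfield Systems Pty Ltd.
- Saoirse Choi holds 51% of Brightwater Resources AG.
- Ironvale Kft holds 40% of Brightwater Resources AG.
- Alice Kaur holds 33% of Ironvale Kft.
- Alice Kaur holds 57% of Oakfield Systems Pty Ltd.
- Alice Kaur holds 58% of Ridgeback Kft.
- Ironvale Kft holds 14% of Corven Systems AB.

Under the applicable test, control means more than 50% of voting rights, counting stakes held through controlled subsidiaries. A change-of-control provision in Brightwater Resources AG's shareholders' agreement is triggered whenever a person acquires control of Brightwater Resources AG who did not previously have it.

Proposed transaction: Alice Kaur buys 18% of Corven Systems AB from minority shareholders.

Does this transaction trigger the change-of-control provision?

No

The purchase changes only Alice's holdings, so Alice is the only person who could newly come to control Brightwater.
Alice holds 58% of Ridgeback, so Alice controls Ridgeback.
Alice holds 57% of Oakfield, so Alice controls Oakfield.
Neither Alice nor any entity Alice controls holds any voting interest in Brightwater.
So before the transaction, Alice does not control Brightwater.
After the purchase, Alice's direct stake in Corven rises to 27% + 18% = 45%.
Alice's side now holds 45% of Corven, not > 50%, so Alice still does not control Corven.
After the transaction, neither Alice nor any entity Alice controls holds a voting interest in Brightwater, so Alice still does not control it.
No new person acquires control, so the clause is not triggered.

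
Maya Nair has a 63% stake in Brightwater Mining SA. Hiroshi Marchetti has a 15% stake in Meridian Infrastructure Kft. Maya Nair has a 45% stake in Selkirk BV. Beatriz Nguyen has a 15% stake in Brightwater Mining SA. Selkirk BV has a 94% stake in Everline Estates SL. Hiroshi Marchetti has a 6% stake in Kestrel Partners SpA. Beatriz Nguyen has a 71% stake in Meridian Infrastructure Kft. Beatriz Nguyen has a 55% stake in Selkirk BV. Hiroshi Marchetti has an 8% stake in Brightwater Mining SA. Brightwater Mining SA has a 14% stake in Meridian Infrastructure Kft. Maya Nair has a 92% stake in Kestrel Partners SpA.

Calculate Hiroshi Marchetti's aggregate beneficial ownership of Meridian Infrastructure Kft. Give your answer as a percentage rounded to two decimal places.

16.12%

Hiroshi reaches Meridian along 2 paths.
Direct stake: 15% = 15%.
Via Brightwater: 8% × 14% = 1.12%.
Total: 15% + 1.12% = 16.12%.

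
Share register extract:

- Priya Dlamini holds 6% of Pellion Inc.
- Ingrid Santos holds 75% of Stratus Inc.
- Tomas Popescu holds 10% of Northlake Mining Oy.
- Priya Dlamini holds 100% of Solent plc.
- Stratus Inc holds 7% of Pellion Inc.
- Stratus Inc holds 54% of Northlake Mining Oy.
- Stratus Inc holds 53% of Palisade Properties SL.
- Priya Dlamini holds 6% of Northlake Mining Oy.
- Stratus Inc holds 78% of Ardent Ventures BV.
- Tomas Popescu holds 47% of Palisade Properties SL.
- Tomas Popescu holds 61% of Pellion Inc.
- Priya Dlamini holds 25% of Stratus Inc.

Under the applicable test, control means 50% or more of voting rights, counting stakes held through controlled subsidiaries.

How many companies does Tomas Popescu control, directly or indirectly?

1

Tomas holds 61% of Pellion, so Tomas controls Pellion.
No other company's threshold is met.
Tomas controls 1 company.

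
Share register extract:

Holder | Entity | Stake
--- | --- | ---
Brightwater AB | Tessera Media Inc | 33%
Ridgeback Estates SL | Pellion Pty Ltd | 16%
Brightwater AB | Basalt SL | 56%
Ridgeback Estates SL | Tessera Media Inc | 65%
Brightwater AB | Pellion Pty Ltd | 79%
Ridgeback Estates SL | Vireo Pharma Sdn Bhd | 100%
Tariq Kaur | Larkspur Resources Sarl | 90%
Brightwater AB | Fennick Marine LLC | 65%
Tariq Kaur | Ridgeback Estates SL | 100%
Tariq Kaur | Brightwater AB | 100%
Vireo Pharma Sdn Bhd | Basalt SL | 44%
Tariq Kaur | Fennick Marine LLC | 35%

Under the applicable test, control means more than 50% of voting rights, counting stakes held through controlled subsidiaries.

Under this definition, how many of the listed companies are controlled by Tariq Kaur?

8

Tariq holds 100% of Brightwater, so Tariq controls Brightwater.
Tariq holds 100% of Ridgeback, so Tariq controls Ridgeback.
Tariq holds 90% of Larkspur, so Tariq controls Larkspur.
Ridgeback holds 100% of Vireo, so Tariq controls Vireo.
Ridgeback and Brightwater together hold 65% + 33% = 98% of Tessera, so Tariq controls Tessera.
Tariq and Brightwater together hold 35% + 65% = 100% of Fennick, so Tariq controls Fennick.
Brightwater and Ridgeback together hold 79% + 16% = 95% of Pellion, so Tariq controls Pellion.
Vireo and Brightwater together hold 44% + 56% = 100% of Basalt, so Tariq controls Basalt.
Tariq controls 8 companies.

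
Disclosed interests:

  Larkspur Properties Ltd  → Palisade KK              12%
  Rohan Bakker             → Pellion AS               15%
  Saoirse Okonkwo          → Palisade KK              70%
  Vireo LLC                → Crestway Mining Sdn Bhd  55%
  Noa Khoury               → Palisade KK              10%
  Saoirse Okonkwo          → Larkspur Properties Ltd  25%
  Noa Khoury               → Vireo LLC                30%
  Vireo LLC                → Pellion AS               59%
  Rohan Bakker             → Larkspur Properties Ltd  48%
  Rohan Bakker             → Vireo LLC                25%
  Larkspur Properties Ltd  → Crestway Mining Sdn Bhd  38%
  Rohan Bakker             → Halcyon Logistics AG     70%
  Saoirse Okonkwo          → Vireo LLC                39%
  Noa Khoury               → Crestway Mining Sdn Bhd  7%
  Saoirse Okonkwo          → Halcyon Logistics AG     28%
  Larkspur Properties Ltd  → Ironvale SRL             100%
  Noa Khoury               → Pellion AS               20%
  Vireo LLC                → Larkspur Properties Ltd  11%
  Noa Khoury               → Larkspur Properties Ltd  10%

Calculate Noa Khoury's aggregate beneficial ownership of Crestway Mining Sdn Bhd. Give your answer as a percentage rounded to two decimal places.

Noa reaches Crestway along 4 paths.
Via Vireo: 30% × 55% = 16.5%.
Via Larkspur: 10% × 38% = 3.8%.
Via Vireo → Larkspur: 30% × 11% × 38% = 1.254%.
Direct stake: 7% = 7%.
Total: 16.5% + 3.8% + 1.254% + 7% = 28.554%.
Rounded: 28.55%.

28.55%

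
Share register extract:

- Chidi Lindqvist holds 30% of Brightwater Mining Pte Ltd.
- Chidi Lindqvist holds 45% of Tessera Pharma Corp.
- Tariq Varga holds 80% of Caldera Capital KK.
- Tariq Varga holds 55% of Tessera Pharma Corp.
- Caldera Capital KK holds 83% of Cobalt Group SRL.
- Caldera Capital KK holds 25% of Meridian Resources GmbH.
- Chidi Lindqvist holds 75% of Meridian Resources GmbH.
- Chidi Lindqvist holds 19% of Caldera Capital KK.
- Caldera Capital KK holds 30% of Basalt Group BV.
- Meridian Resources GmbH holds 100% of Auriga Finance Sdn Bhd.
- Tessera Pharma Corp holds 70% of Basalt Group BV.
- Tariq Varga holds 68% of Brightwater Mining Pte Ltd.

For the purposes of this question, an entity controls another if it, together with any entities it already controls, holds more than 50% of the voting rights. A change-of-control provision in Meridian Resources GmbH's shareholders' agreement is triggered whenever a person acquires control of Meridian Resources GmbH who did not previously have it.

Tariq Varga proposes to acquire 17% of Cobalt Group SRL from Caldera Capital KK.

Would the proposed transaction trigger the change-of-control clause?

No

The purchase adds only to Tariq's holdings (Caldera's stake shrinks), so Tariq is the only person who could newly come to control Meridian.
Tariq holds 55% of Tessera, so Tariq controls Tessera.
Tariq holds 80% of Caldera, so Tariq controls Caldera.
Tariq holds 68% of Brightwater, so Tariq controls Brightwater.
Tessera and Caldera together hold 70% + 30% = 100% of Basalt, so Tariq controls Basalt.
Caldera holds 83% of Cobalt, so Tariq controls Cobalt.
In Meridian, Tariq's side holds only 25%, not > 50%.
So before the transaction, Tariq does not control Meridian.
After the purchase, Tariq holds 17% of Cobalt directly, and Caldera's stake falls to 66%.
Caldera and Tariq together hold 66% + 17% = 83% of Cobalt, so Tariq controls Cobalt.
After the transaction, Tariq's side holds 25% of Meridian, not > 50%, so Tariq still does not control Meridian.
No new person acquires control, so the clause is not triggered.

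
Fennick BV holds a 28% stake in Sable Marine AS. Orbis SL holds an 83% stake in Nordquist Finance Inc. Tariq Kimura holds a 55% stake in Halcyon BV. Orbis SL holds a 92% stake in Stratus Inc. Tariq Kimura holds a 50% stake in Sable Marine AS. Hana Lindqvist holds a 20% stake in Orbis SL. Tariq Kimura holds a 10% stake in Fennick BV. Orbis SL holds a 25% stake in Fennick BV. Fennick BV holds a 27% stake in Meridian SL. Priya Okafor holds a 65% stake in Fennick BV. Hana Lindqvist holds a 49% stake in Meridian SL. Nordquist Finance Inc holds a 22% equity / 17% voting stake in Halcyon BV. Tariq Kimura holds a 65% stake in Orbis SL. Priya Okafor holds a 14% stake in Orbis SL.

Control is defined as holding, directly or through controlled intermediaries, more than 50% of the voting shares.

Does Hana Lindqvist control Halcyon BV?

Hana's largest direct stake is 49% in Meridian, which does not meet the threshold, so Hana controls no company.
Neither Hana nor any entity Hana controls holds any voting interest in Halcyon.
So Hana does not control Halcyon.

No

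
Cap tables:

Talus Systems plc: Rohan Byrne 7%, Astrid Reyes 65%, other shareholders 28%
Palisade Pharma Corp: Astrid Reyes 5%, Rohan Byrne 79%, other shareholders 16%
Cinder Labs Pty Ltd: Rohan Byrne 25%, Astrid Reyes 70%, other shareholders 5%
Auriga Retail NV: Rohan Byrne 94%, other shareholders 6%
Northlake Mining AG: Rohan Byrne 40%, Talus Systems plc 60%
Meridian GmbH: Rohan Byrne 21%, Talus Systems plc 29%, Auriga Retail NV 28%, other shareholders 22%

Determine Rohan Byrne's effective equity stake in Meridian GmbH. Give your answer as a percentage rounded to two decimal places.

49.35%

Rohan reaches Meridian along 3 paths.
Direct stake: 21% = 21%.
Via Talus: 7% × 29% = 2.03%.
Via Auriga: 94% × 28% = 26.32%.
Total: 21% + 2.03% + 26.32% = 49.35%.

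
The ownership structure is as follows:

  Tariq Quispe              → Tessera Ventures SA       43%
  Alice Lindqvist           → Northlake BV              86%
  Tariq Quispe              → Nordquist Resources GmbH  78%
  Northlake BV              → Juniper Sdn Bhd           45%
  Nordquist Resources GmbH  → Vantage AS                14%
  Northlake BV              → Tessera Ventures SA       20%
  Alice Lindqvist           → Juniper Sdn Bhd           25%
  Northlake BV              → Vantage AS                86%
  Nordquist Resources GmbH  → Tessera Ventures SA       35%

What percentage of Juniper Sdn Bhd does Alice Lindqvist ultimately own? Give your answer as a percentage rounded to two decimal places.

63.70%

Alice reaches Juniper along 2 paths.
Via Northlake: 86% × 45% = 38.7%.
Direct stake: 25% = 25%.
Total: 38.7% + 25% = 63.7%.
Rounded: 63.70%.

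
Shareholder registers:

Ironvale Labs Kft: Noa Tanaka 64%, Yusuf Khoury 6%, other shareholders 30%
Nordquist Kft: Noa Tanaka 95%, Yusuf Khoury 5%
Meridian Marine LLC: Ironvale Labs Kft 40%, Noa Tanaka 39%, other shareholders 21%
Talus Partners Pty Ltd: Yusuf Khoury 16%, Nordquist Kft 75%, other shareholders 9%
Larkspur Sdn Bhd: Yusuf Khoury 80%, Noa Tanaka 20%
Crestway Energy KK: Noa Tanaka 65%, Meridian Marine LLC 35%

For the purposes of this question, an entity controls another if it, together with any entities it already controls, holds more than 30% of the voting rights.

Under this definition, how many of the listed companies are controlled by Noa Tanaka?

5

Noa holds 64% of Ironvale, so Noa controls Ironvale.
Noa holds 95% of Nordquist, so Noa controls Nordquist.
Ironvale and Noa together hold 40% + 39% = 79% of Meridian, so Noa controls Meridian.
Nordquist holds 75% of Talus, so Noa controls Talus.
Noa and Meridian together hold 65% + 35% = 100% of Crestway, so Noa controls Crestway.
No other company's threshold is met.
Noa controls 5 companies.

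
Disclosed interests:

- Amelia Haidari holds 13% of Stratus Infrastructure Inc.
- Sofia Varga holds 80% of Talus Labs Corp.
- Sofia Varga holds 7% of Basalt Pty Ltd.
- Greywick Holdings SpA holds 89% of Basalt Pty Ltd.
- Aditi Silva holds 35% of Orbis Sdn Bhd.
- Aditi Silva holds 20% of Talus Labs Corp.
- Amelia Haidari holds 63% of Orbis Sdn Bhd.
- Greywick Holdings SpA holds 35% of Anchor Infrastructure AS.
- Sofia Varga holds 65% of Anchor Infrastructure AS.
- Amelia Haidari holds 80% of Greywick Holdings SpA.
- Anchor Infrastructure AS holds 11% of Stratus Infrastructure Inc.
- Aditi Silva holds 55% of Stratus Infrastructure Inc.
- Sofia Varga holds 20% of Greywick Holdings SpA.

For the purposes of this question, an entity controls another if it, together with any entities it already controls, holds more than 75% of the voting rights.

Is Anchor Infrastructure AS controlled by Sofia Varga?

Sofia holds 80% of Talus, so Sofia controls Talus.
In Anchor, Sofia's side holds only 65%, not > 75%.
So Sofia does not control Anchor.

No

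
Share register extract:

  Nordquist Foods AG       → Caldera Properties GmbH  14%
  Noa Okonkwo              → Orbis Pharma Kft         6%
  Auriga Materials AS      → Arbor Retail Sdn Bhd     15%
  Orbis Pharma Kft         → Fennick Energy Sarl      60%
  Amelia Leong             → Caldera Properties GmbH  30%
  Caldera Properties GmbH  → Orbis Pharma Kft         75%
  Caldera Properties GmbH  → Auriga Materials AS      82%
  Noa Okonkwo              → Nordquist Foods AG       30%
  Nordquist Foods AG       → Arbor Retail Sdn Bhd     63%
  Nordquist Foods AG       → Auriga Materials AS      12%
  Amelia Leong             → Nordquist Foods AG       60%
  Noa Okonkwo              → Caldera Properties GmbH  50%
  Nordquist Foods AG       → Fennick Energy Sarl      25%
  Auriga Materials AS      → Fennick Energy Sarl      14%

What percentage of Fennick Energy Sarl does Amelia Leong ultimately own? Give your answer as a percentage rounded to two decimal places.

Amelia reaches Fennick along 6 paths.
Via Nordquist → Auriga: 60% × 12% × 14% = 1.008%.
Via Caldera → Auriga: 30% × 82% × 14% = 3.444%.
Via Nordquist → Caldera → Auriga: 60% × 14% × 82% × 14% = 0.96432%.
Via Nordquist: 60% × 25% = 15%.
Via Caldera → Orbis: 30% × 75% × 60% = 13.5%.
Via Nordquist → Caldera → Orbis: 60% × 14% × 75% × 60% = 3.78%.
Total: 1.008% + 3.444% + 0.96432% + 15% + 13.5% + 3.78% = 37.69632%.
Rounded: 37.70%.

37.70%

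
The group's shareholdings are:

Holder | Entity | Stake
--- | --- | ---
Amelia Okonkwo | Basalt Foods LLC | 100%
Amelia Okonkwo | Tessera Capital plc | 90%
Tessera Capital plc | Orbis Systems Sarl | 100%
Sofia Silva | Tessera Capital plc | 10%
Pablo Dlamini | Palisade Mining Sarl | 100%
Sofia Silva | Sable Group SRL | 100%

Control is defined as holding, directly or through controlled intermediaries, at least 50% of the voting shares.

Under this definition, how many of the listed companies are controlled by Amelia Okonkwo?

3

Amelia holds 100% of Basalt, so Amelia controls Basalt.
Amelia holds 90% of Tessera, so Amelia controls Tessera.
Tessera holds 100% of Orbis, so Amelia controls Orbis.
No other company's threshold is met.
Amelia controls 3 companies.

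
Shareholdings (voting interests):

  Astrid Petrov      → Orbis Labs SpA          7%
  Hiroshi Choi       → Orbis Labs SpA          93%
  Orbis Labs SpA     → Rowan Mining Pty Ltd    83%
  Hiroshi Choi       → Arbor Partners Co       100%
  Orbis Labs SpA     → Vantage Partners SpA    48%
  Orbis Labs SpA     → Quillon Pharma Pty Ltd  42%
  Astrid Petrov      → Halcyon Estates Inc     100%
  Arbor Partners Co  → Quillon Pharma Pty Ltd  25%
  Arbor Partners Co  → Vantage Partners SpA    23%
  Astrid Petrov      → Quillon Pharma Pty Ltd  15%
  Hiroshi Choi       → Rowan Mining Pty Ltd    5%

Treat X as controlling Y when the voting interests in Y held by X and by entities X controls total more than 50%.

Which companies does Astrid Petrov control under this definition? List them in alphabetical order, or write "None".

Astrid holds 100% of Halcyon, so Astrid controls Halcyon.
No other company's threshold is met.

Halcyon Estates Inc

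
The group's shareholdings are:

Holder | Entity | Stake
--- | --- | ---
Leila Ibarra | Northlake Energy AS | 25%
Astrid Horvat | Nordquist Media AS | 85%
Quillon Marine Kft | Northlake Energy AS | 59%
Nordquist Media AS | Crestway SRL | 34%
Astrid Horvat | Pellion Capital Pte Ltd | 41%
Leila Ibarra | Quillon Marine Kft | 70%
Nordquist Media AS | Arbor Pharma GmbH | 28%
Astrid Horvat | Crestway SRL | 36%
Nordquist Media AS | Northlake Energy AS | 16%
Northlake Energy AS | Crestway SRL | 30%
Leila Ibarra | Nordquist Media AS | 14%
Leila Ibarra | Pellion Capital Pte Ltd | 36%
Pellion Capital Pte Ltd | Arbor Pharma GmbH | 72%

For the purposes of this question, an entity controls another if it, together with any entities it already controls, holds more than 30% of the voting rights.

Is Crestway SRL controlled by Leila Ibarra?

Leila holds 36% of Pellion, so Leila controls Pellion.
Leila holds 70% of Quillon, so Leila controls Quillon.
Leila and Quillon together hold 25% + 59% = 84% of Northlake, so Leila controls Northlake.
Pellion holds 72% of Arbor, so Leila controls Arbor.
In Crestway, Leila's side holds only 30%, not > 30%.
So Leila does not control Crestway.

No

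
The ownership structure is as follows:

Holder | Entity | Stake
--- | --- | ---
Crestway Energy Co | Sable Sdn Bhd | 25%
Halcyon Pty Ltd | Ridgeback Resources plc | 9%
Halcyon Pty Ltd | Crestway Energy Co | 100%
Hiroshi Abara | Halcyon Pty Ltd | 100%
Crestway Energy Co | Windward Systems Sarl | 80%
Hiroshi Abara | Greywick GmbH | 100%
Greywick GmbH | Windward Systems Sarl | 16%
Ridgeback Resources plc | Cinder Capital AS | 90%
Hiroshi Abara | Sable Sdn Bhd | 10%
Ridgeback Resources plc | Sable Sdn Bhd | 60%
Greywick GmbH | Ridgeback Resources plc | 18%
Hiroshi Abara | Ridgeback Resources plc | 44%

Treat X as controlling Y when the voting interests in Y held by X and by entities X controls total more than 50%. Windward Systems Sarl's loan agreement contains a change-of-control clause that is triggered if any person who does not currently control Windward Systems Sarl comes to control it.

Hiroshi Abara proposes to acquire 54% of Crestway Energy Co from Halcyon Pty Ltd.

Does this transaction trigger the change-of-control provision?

The purchase adds only to Hiroshi's holdings (Halcyon's stake shrinks), so Hiroshi is the only person who could newly come to control Windward.
Hiroshi holds 100% of Greywick, so Hiroshi controls Greywick.
Hiroshi holds 100% of Halcyon, so Hiroshi controls Halcyon.
Halcyon holds 100% of Crestway, so Hiroshi controls Crestway.
Crestway and Greywick together hold 80% + 16% = 96% of Windward, so Hiroshi controls Windward.
So Hiroshi already controls Windward before the transaction.
After the purchase, Hiroshi holds 54% of Crestway directly, and Halcyon's stake falls to 46%.
Hiroshi controlled Windward already, so this is not a new person acquiring control; every other person's position is unchanged or reduced.
No new person acquires control, so the clause is not triggered.

No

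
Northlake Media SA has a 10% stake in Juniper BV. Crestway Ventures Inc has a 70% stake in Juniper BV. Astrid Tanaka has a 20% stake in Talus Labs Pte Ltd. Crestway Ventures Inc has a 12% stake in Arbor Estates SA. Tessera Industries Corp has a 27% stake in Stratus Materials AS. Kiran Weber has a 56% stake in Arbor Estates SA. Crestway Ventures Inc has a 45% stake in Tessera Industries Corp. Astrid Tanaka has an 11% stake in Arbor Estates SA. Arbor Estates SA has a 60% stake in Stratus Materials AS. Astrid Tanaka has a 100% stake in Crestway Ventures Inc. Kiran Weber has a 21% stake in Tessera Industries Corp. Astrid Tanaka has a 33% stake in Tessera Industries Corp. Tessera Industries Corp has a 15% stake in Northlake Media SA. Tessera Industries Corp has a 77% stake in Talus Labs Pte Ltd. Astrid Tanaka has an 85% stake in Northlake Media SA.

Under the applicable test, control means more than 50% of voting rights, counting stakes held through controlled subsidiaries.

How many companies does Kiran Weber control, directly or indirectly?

2

Kiran holds 56% of Arbor, so Kiran controls Arbor.
Arbor holds 60% of Stratus, so Kiran controls Stratus.
No other company's threshold is met.
Kiran controls 2 companies.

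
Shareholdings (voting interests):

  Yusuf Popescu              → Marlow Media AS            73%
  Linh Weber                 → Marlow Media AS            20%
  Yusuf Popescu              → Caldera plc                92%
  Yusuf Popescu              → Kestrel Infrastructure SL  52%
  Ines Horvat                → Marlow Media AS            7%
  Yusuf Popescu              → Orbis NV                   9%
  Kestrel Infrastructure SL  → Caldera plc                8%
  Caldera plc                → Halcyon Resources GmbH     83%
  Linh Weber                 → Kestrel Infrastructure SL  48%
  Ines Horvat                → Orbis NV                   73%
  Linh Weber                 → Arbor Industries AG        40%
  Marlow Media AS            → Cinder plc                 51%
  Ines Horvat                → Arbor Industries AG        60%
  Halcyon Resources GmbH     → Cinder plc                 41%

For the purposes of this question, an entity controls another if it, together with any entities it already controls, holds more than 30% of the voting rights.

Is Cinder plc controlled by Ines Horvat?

Ines holds 73% of Orbis, so Ines controls Orbis.
Ines holds 60% of Arbor, so Ines controls Arbor.
Neither Ines nor any entity Ines controls holds any voting interest in Cinder.
So Ines does not control Cinder.

No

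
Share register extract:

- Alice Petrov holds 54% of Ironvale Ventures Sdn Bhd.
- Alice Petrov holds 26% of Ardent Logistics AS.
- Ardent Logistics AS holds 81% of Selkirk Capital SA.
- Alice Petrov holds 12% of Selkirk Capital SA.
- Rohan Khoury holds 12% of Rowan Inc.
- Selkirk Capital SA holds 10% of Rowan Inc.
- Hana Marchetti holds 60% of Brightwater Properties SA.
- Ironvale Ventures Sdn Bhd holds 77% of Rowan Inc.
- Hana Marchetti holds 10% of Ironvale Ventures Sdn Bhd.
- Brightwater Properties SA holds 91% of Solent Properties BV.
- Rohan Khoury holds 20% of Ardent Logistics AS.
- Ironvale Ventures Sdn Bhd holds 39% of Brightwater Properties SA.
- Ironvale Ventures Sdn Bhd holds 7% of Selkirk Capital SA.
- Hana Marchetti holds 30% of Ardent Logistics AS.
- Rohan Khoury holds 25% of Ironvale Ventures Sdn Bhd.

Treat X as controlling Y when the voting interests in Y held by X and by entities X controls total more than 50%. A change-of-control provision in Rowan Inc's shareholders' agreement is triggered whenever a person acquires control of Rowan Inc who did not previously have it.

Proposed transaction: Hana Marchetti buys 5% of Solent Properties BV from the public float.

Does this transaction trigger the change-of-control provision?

The purchase changes only Hana's holdings, so Hana is the only person who could newly come to control Rowan.
Hana holds 60% of Brightwater, so Hana controls Brightwater.
Brightwater holds 91% of Solent, so Hana controls Solent.
Neither Hana nor any entity Hana controls holds any voting interest in Rowan.
So before the transaction, Hana does not control Rowan.
After the purchase, Hana holds 5% of Solent directly.
Brightwater and Hana together hold 91% + 5% = 96% of Solent, so Hana controls Solent.
After the transaction, neither Hana nor any entity Hana controls holds a voting interest in Rowan, so Hana still does not control it.
No new person acquires control, so the clause is not triggered.

No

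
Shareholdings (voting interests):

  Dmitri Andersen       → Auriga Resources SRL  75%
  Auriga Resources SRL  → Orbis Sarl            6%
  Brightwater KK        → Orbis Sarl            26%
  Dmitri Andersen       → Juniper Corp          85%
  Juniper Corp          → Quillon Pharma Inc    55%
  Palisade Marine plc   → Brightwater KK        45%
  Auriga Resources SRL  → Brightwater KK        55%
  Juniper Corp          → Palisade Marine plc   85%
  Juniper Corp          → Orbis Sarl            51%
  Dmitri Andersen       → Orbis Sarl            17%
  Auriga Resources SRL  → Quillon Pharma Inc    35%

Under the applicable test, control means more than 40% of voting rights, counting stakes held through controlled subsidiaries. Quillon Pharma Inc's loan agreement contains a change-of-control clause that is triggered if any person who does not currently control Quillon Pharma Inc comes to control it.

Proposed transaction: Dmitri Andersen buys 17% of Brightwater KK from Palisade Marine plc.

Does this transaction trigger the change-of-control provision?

No

The purchase adds only to Dmitri's holdings (Palisade's stake shrinks), so Dmitri is the only person who could newly come to control Quillon.
Dmitri holds 75% of Auriga, so Dmitri controls Auriga.
Dmitri holds 85% of Juniper, so Dmitri controls Juniper.
Auriga and Juniper together hold 35% + 55% = 90% of Quillon, so Dmitri controls Quillon.
So Dmitri already controls Quillon before the transaction.
After the purchase, Dmitri holds 17% of Brightwater directly, and Palisade's stake falls to 28%.
Dmitri controlled Quillon already, so this is not a new person acquiring control; every other person's position is unchanged or reduced.
No new person acquires control, so the clause is not triggered.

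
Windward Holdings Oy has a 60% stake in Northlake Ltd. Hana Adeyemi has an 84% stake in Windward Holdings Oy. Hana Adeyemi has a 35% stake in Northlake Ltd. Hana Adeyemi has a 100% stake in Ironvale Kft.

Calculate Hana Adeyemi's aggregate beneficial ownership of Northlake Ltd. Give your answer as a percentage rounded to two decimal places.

Hana reaches Northlake along 2 paths.
Direct stake: 35% = 35%.
Via Windward: 84% × 60% = 50.4%.
Total: 35% + 50.4% = 85.4%.
Rounded: 85.40%.

85.40%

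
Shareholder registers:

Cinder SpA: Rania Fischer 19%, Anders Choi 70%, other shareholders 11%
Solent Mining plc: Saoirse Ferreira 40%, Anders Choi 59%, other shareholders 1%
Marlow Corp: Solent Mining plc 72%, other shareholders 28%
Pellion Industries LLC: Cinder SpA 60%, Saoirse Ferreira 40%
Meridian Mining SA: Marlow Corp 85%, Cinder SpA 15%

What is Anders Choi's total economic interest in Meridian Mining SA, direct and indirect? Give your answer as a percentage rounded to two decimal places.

Anders reaches Meridian along 2 paths.
Via Solent → Marlow: 59% × 72% × 85% = 36.108%.
Via Cinder: 70% × 15% = 10.5%.
Total: 36.108% + 10.5% = 46.608%.
Rounded: 46.61%.

46.61%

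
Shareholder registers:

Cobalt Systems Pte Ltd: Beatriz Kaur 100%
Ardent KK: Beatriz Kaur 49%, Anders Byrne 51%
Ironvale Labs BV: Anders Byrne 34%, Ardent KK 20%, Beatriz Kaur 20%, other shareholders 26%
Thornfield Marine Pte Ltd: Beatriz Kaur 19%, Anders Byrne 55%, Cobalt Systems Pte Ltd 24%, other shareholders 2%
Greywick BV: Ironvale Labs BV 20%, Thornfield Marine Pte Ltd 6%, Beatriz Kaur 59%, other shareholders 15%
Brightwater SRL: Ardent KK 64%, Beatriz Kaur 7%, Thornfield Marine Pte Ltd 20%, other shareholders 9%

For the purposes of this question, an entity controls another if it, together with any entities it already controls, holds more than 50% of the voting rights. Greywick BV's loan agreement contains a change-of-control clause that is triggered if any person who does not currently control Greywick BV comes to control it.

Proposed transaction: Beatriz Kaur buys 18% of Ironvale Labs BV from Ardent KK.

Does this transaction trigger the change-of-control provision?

The purchase adds only to Beatriz's holdings (Ardent's stake shrinks), so Beatriz is the only person who could newly come to control Greywick.
Beatriz holds 59% of Greywick, so Beatriz controls Greywick.
So Beatriz already controls Greywick before the transaction.
After the purchase, Beatriz's direct stake in Ironvale rises to 20% + 18% = 38%, and Ardent's stake falls to 2%.
Beatriz controlled Greywick already, so this is not a new person acquiring control; every other person's position is unchanged or reduced.
No new person acquires control, so the clause is not triggered.

No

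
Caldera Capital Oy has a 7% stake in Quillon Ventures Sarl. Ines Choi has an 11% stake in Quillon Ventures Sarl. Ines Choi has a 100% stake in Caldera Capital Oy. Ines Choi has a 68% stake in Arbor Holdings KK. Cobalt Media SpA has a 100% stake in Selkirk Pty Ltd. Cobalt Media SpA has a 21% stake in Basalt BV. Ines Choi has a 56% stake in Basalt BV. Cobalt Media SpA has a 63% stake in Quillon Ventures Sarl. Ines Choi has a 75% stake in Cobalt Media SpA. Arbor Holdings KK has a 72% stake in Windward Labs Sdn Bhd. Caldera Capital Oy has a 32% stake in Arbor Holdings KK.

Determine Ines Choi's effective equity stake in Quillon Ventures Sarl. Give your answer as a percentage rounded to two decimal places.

Ines reaches Quillon along 3 paths.
Via Caldera: 100% × 7% = 7%.
Via Cobalt: 75% × 63% = 47.25%.
Direct stake: 11% = 11%.
Total: 7% + 47.25% + 11% = 65.25%.

65.25%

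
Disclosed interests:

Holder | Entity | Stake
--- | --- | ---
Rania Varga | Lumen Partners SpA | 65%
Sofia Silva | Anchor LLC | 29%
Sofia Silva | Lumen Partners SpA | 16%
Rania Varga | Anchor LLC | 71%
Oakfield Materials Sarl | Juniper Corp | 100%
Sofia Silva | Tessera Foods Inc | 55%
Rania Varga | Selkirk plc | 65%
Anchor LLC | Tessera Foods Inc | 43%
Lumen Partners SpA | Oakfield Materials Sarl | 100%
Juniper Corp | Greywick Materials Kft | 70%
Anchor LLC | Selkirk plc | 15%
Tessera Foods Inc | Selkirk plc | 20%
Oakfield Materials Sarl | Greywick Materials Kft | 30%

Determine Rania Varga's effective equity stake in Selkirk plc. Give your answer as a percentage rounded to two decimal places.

Rania reaches Selkirk along 3 paths.
Via Anchor: 71% × 15% = 10.65%.
Direct stake: 65% = 65%.
Via Anchor → Tessera: 71% × 43% × 20% = 6.106%.
Total: 10.65% + 65% + 6.106% = 81.756%.
Rounded: 81.76%.

81.76%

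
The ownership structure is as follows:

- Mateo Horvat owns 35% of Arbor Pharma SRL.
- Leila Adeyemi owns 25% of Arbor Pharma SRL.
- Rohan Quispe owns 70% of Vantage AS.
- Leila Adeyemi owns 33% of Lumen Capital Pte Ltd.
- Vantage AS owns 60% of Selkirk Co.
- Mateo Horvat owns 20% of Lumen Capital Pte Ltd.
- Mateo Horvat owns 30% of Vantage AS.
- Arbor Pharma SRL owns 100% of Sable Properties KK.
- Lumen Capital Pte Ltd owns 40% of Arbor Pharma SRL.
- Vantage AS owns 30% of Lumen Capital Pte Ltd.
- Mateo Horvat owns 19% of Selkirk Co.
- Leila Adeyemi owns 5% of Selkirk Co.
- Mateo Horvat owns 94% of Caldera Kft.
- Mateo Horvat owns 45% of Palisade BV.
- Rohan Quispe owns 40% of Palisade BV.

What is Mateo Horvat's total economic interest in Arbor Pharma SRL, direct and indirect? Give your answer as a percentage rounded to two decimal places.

46.60%

Mateo reaches Arbor along 3 paths.
Direct stake: 35% = 35%.
Via Vantage → Lumen: 30% × 30% × 40% = 3.6%.
Via Lumen: 20% × 40% = 8%.
Total: 35% + 3.6% + 8% = 46.6%.
Rounded: 46.60%.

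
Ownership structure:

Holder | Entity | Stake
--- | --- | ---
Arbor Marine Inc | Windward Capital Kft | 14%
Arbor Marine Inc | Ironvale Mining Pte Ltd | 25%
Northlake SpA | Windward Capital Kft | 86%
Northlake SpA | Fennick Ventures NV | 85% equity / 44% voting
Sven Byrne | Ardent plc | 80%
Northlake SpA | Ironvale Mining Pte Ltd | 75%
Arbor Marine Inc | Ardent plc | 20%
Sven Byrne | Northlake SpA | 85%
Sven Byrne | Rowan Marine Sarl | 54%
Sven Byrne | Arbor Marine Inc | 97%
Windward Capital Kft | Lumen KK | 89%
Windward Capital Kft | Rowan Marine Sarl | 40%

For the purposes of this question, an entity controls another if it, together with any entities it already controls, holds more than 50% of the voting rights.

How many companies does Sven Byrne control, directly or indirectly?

Sven holds 85% of Northlake, so Sven controls Northlake.
Sven holds 97% of Arbor, so Sven controls Arbor.
Sven and Arbor together hold 80% + 20% = 100% of Ardent, so Sven controls Ardent.
Arbor and Northlake together hold 14% + 86% = 100% of Windward, so Sven controls Windward.
Arbor and Northlake together hold 25% + 75% = 100% of Ironvale, so Sven controls Ironvale.
Windward holds 89% of Lumen, so Sven controls Lumen.
Windward and Sven together hold 40% + 54% = 94% of Rowan, so Sven controls Rowan.
No other company's threshold is met.
Sven controls 7 companies.

7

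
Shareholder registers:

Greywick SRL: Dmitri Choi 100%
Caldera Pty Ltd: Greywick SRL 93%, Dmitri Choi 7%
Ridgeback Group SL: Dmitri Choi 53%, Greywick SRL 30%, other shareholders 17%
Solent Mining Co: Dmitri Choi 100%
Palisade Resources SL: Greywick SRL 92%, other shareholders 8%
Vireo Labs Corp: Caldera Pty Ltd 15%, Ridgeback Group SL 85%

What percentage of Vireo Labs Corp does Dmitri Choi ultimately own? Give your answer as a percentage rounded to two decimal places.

Dmitri reaches Vireo along 4 paths.
Via Greywick → Caldera: 100% × 93% × 15% = 13.95%.
Via Caldera: 7% × 15% = 1.05%.
Via Ridgeback: 53% × 85% = 45.05%.
Via Greywick → Ridgeback: 100% × 30% × 85% = 25.5%.
Total: 13.95% + 1.05% + 45.05% + 25.5% = 85.55%.

85.55%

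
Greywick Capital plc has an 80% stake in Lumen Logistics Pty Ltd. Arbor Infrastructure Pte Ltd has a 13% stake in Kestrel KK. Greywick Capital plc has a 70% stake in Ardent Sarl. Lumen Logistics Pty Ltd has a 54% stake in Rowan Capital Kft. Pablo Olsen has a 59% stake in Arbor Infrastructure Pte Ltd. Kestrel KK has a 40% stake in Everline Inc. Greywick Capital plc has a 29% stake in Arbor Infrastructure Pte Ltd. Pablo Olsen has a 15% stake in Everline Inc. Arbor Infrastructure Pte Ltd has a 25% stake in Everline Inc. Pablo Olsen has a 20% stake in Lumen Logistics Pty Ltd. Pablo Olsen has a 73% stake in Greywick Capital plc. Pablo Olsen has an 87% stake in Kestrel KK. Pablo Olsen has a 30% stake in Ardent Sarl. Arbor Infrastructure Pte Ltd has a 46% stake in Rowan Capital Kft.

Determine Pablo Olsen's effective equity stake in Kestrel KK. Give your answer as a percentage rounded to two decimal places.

97.42%

Pablo reaches Kestrel along 3 paths.
Direct stake: 87% = 87%.
Via Arbor: 59% × 13% = 7.67%.
Via Greywick → Arbor: 73% × 29% × 13% = 2.7521%.
Total: 87% + 7.67% + 2.7521% = 97.4221%.
Rounded: 97.42%.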